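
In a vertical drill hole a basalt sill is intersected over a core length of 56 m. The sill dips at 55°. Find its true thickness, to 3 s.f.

32.1 m

True thickness t = h · cos(dip) = 56 × cos 55°
t = 56 × 0.5736 = 32.120 m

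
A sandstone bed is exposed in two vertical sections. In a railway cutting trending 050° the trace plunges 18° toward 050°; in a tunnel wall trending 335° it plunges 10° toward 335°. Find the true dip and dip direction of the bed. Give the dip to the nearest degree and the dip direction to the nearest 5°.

true dip 19°, dip direction 035°

Represent each trace as a vector plunging at its apparent dip toward its trend (east-north-up frame): v₁ = (0.729, 0.611, -0.309), v₂ = (-0.416, 0.893, -0.174).
The plane normal is n = v₁ × v₂ ∝ (0.170, 0.255, 0.905).
Dip δ = arctan(|n_h|/n_z) = arctan(0.306/0.905) = 18.7°.
The horizontal component of n points toward azimuth atan2(n_x, n_y) = 34°, the dip direction.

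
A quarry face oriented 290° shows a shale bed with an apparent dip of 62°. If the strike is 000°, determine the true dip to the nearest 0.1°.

63.5°

β = acute angle between strike 000° and section 290° = 70°.
tan δ = tan α / sin β = tan 62° / sin 70° = 1.8807 / 0.9397 = 2.0014
δ = arctan(2.0014) = 63.45°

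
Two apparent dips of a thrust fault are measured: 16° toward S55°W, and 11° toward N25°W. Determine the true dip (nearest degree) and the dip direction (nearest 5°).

Each apparent-dip line lies in the plane. As unit vectors (x east, y north, z up), v₁ plunges 16°→S55°W and v₂ plunges 11°→N25°W.
The plane normal is n = v₁ × v₂ ∝ (-0.350, 0.036, 0.929).
Dip δ = arctan(|n_h|/n_z) = arctan(0.352/0.929) = 20.8°.
The horizontal component of n points toward azimuth atan2(n_x, n_y) = 276°, the dip direction.

true dip 21°, dip direction 275°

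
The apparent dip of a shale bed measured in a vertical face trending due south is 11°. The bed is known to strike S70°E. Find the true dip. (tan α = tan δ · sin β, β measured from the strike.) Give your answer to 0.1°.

11.7°

β = acute angle between strike S70°E and section due south = 70°.
tan δ = tan α / sin β = tan 11° / sin 70° = 0.1944 / 0.9397 = 0.2069
true dip = arctan 0.2069 = 11.69°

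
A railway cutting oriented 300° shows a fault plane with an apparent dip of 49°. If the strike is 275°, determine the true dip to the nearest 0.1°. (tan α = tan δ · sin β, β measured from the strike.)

69.8°

β = acute angle between strike 275° and section 300° = 25°.
tan(true dip) = tan 49° / sin 25° = 2.7220
δ = arctan(2.7220) = 69.83°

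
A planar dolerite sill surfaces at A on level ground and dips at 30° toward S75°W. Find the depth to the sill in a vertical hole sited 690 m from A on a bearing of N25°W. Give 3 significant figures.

69.2 m

The hole lies 80° from the dip direction, so the down-dip offset is 690 × cos 80° = 119.82 m.
Depth = down-dip offset × tan(dip) = 119.82 × tan 30° = 119.82 × 0.5774
Depth = 69.18 m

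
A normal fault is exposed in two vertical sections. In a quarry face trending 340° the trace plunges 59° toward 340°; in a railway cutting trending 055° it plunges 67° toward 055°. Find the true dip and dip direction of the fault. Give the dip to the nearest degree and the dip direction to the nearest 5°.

Each apparent-dip line lies in the plane. As unit vectors (x east, y north, z up), v₁ plunges 59°→340° and v₂ plunges 67°→055°.
n = v₁ × v₂ = (0.253, 0.437, 0.194) (taken with n_z > 0).
tan δ = √(n_x²+n_y²)/n_z = 0.505/0.194, so δ = 68.9°.
The horizontal component of n points toward azimuth atan2(n_x, n_y) = 30°, the dip direction.

true dip 69°, dip direction 030°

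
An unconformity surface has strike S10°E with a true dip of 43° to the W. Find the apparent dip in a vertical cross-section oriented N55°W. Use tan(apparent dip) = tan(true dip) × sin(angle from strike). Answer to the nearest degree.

The strike is S10°E and the section trends N55°W; the acute angle between them is β = 45°.
tan α = tan 43° × sin 45° = 0.9325 × 0.7071 = 0.6594
apparent dip = arctan 0.6594 = 33.40°

33°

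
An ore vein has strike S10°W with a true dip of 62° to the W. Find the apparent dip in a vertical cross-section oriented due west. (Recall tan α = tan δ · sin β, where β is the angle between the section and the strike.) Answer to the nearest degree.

Angle between strike (S10°W) and section (due west): β = 80°.
tan(apparent dip) = tan 62° · sin 80° = 1.8522
apparent dip = arctan 1.8522 = 61.63°

62°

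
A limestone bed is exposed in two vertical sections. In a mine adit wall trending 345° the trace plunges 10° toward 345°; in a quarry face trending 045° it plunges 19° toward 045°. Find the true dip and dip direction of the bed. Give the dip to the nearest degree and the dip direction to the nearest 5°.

Represent each trace as a vector plunging at its apparent dip toward its trend (east-north-up frame): v₁ = (-0.255, 0.951, -0.174), v₂ = (0.669, 0.669, -0.326).
Cross product v₁ × v₂ gives the pole to the plane: n ∝ (0.194, 0.199, 0.806).
tan δ = √(n_x²+n_y²)/n_z = 0.278/0.806, so δ = 19.0°.
The horizontal component of n points toward azimuth atan2(n_x, n_y) = 44°, the dip direction.

true dip 19°, dip direction 045°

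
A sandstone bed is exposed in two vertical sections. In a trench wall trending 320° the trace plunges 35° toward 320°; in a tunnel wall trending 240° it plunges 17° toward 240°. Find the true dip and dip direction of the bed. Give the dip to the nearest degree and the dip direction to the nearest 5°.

The two traces are lines in the plane: v₁ = (sin 320°·cos 35°, cos 320°·cos 35°, −sin 35°), v₂ = (sin 240°·cos 17°, cos 240°·cos 17°, −sin 17°).
The plane normal is n = v₁ × v₂ ∝ (-0.458, 0.321, 0.771).
Dip δ = arctan(|n_h|/n_z) = arctan(0.559/0.771) = 35.9°.
Dip direction = azimuth of (n_x, n_y) = atan2(-0.458, 0.321) = 305°.

true dip 36°, dip direction 305°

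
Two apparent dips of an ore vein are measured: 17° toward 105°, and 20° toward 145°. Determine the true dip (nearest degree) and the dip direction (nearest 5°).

The two traces are lines in the plane: v₁ = (sin 105°·cos 17°, cos 105°·cos 17°, −sin 17°), v₂ = (sin 145°·cos 20°, cos 145°·cos 20°, −sin 20°).
Cross product v₁ × v₂ gives the pole to the plane: n ∝ (0.140, -0.158, 0.578).
True dip = arccos(n_z / |n|) = arccos(0.9390) = 20.1°.
Dip direction = azimuth of (n_x, n_y) = atan2(0.140, -0.158) = 138°.

true dip 20°, dip direction 140°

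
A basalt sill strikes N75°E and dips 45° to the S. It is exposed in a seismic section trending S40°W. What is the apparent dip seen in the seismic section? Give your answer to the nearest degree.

The strike is N75°E and the section trends S40°W; the acute angle between them is β = 35°.
tan(apparent dip) = tan 45° · sin 35° = 0.5736
apparent dip = arctan 0.5736 = 29.84°

30°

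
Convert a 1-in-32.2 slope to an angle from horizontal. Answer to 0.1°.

1.8°

tan θ = 1/32.2 = 0.0311
θ = arctan(0.0311) = 1.78°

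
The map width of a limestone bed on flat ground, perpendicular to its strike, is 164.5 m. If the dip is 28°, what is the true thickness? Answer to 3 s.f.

True thickness t = w · sin(dip) = 164.5 × sin 28°
t = 164.5 × 0.4695 = 77.228 m

77.2 m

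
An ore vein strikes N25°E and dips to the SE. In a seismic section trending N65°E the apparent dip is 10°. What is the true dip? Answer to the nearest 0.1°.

15.3°

β = acute angle between strike N25°E and section N65°E = 40°.
tan(true dip) = tan 10° / sin 40° = 0.2743
δ = arctan(0.2743) = 15.34°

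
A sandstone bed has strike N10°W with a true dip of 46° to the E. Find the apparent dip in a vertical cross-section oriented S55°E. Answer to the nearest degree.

The strike is N10°W and the section trends S55°E; the acute angle between them is β = 45°.
tan(apparent dip) = tan 46° · sin 45° = 0.7322
apparent dip = arctan 0.7322 = 36.21°

36°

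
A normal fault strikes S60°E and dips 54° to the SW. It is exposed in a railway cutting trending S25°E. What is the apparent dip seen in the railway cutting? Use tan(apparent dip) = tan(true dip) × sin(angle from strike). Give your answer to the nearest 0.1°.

38.3°

The strike is S60°E and the section trends S25°E; the acute angle between them is β = 35°.
tan(apparent dip) = tan 54° · sin 35° = 0.7895
α = arctan(0.7895) = 38.29°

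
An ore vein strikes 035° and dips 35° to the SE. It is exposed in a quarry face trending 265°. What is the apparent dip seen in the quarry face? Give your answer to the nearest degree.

28°

Angle between strike (035°) and section (265°): β = 50°.
tan(apparent dip) = tan 35° · sin 50° = 0.5364
apparent dip = arctan 0.5364 = 28.21°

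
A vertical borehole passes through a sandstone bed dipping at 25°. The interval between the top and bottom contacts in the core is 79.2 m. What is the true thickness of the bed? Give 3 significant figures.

True thickness t = h · cos(dip) = 79.2 × cos 25°
t = 79.2 × 0.9063 = 71.780 m

71.8 m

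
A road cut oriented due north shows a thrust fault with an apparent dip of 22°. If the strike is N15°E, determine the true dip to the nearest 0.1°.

The section is 15° from the strike.
tan(true dip) = tan 22° / sin 15° = 1.5610
δ = arctan(1.5610) = 57.36°

57.4°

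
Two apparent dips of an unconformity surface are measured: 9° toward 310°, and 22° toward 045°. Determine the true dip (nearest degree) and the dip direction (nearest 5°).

true dip 24°, dip direction 020°

Represent each trace as a vector plunging at its apparent dip toward its trend (east-north-up frame): v₁ = (-0.757, 0.635, -0.156), v₂ = (0.656, 0.656, -0.375).
n = v₁ × v₂ = (0.135, 0.386, 0.912) (taken with n_z > 0).
True dip = arccos(n_z / |n|) = arccos(0.9125) = 24.1°.
The horizontal component of n points toward azimuth atan2(n_x, n_y) = 19°, the dip direction.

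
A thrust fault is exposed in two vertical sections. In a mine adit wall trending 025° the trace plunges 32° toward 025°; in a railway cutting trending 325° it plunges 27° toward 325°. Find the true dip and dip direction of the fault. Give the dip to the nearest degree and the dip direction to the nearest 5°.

Each apparent-dip line lies in the plane. As unit vectors (x east, y north, z up), v₁ plunges 32°→025° and v₂ plunges 27°→325°.
The plane normal is n = v₁ × v₂ ∝ (0.038, 0.434, 0.654).
Dip δ = arctan(|n_h|/n_z) = arctan(0.435/0.654) = 33.6°.
The horizontal component of n points toward azimuth atan2(n_x, n_y) = 5°, the dip direction.

true dip 34°, dip direction 005°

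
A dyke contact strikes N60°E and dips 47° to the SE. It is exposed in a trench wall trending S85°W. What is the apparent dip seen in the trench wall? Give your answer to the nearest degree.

24°

The section lies 25° from the strike.
tan(apparent dip) = tan 47° · sin 25° = 0.4532
α = arctan(0.4532) = 24.38°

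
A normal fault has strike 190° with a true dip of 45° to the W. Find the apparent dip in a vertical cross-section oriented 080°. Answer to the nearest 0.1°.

43.2°

The strike is 190° and the section trends 080°; the acute angle between them is β = 70°.
tan(apparent dip) = tan 45° · sin 70° = 0.9397
α = arctan(0.9397) = 43.22°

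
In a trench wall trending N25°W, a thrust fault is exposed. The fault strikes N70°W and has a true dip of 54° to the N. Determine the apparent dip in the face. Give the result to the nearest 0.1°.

44.2°

The section lies 45° from the strike.
tan(apparent dip) = tan 54° · sin 45° = 0.9732
α = arctan(0.9732) = 44.22°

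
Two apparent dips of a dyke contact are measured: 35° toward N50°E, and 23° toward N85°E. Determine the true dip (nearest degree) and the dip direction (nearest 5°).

true dip 37°, dip direction 030°

Represent each trace as a vector plunging at its apparent dip toward its trend (east-north-up frame): v₁ = (0.628, 0.527, -0.574), v₂ = (0.917, 0.080, -0.391).
The plane normal is n = v₁ × v₂ ∝ (0.160, 0.281, 0.432).
True dip = arccos(n_z / |n|) = arccos(0.8012) = 36.8°.
The horizontal component of n points toward azimuth atan2(n_x, n_y) = 30°, the dip direction.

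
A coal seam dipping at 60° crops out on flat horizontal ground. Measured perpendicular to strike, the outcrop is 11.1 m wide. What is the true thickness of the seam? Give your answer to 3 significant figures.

9.61 m

True thickness t = w · sin(dip) = 11.1 × sin 60°
t = 11.1 × 0.8660 = 9.613 m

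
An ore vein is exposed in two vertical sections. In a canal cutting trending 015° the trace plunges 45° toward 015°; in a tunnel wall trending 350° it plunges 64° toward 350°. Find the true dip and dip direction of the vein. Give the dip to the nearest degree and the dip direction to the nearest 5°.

Represent each trace as a vector plunging at its apparent dip toward its trend (east-north-up frame): v₁ = (0.183, 0.683, -0.707), v₂ = (-0.076, 0.432, -0.899).
Cross product v₁ × v₂ gives the pole to the plane: n ∝ (-0.309, 0.218, 0.131).
True dip = arccos(n_z / |n|) = arccos(0.3274) = 70.9°.
The horizontal component of n points toward azimuth atan2(n_x, n_y) = 305°, the dip direction.

true dip 71°, dip direction 305°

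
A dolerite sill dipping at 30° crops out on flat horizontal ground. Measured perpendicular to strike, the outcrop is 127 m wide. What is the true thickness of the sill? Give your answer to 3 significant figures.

63.5 m

True thickness t = w · sin(dip) = 127 × sin 30°
t = 127 × 0.5000 = 63.500 m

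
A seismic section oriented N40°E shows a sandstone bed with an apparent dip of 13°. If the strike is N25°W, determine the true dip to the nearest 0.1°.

The section is 65° from the strike.
tan δ = tan α / sin β = tan 13° / sin 65° = 0.2309 / 0.9063 = 0.2547
δ = arctan(0.2547) = 14.29°

14.3°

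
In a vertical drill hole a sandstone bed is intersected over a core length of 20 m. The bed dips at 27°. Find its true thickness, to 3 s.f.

17.8 m

True thickness t = h · cos(dip) = 20 × cos 27°
t = 20 × 0.8910 = 17.820 m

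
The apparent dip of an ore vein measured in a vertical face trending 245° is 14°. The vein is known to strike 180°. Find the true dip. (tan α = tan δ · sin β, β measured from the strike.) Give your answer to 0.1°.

The section is 65° from the strike.
tan(true dip) = tan 14° / sin 65° = 0.2751
δ = arctan(0.2751) = 15.38°

15.4°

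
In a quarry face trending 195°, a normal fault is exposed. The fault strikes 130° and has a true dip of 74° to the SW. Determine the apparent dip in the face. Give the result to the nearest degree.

72°

Angle between strike (130°) and section (195°): β = 65°.
tan(apparent dip) = tan 74° · sin 65° = 3.1607
α = arctan(3.1607) = 72.44°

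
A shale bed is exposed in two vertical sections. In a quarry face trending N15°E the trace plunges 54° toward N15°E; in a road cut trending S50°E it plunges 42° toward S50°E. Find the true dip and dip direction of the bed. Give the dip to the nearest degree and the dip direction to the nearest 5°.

true dip 65°, dip direction 065°

Each apparent-dip line lies in the plane. As unit vectors (x east, y north, z up), v₁ plunges 54°→N15°E and v₂ plunges 42°→S50°E.
n = v₁ × v₂ = (0.766, 0.359, 0.396) (taken with n_z > 0).
tan δ = √(n_x²+n_y²)/n_z = 0.846/0.396, so δ = 64.9°.
Dip direction = azimuth of (n_x, n_y) = atan2(0.766, 0.359) = 65°.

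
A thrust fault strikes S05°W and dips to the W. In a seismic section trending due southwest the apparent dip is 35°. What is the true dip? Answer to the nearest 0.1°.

β = acute angle between strike S05°W and section due southwest = 40°.
tan(true dip) = tan 35° / sin 40° = 1.0893
true dip = arctan 1.0893 = 47.45°

47.4°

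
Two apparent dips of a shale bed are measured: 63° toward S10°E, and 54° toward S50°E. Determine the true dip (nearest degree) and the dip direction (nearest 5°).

true dip 63°, dip direction 175°

Each apparent-dip line lies in the plane. As unit vectors (x east, y north, z up), v₁ plunges 63°→S10°E and v₂ plunges 54°→S50°E.
Cross product v₁ × v₂ gives the pole to the plane: n ∝ (0.025, -0.337, 0.172).
tan δ = √(n_x²+n_y²)/n_z = 0.338/0.172, so δ = 63.1°.
Dip direction = atan2(0.025, -0.337) = 176° (azimuth of n's horizontal projection).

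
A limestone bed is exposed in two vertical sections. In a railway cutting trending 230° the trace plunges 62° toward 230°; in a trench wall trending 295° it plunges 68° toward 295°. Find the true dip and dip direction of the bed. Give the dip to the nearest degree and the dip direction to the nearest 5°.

Represent each trace as a vector plunging at its apparent dip toward its trend (east-north-up frame): v₁ = (-0.360, -0.302, -0.883), v₂ = (-0.340, 0.158, -0.927).
Cross product v₁ × v₂ gives the pole to the plane: n ∝ (-0.420, 0.034, 0.159).
Dip δ = arctan(|n_h|/n_z) = arctan(0.421/0.159) = 69.3°.
Dip direction = azimuth of (n_x, n_y) = atan2(-0.420, 0.034) = 275°.

true dip 69°, dip direction 275°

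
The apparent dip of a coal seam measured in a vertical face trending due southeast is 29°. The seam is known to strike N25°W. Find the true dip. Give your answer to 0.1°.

58.3°

β = acute angle between strike N25°W and section due southeast = 20°.
tan(true dip) = tan 29° / sin 20° = 1.6207
true dip = arctan 1.6207 = 58.32°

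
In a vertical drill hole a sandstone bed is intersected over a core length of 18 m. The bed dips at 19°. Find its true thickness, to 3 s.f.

True thickness t = h · cos(dip) = 18 × cos 19°
t = 18 × 0.9455 = 17.019 m

17.0 m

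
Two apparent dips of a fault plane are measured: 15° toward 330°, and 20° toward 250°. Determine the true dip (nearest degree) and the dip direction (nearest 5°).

true dip 23°, dip direction 280°

Represent each trace as a vector plunging at its apparent dip toward its trend (east-north-up frame): v₁ = (-0.483, 0.837, -0.259), v₂ = (-0.883, -0.321, -0.342).
n = v₁ × v₂ = (-0.369, 0.063, 0.894) (taken with n_z > 0).
Dip δ = arctan(|n_h|/n_z) = arctan(0.375/0.894) = 22.7°.
Dip direction = azimuth of (n_x, n_y) = atan2(-0.369, 0.063) = 280°.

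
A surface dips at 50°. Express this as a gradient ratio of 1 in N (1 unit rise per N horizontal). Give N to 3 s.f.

1 : N means tan θ = 1/N, so N = 1/tan 50° = 1/1.1918

1 in 0.839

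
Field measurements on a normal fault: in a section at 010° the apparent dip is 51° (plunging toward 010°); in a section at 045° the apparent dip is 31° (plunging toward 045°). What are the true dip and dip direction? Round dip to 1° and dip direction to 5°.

Each apparent-dip line lies in the plane. As unit vectors (x east, y north, z up), v₁ plunges 51°→010° and v₂ plunges 31°→045°.
The plane normal is n = v₁ × v₂ ∝ (-0.152, 0.415, 0.309).
tan δ = √(n_x²+n_y²)/n_z = 0.442/0.309, so δ = 55.0°.
Dip direction = atan2(-0.152, 0.415) = 340° (azimuth of n's horizontal projection).

true dip 55°, dip direction 340°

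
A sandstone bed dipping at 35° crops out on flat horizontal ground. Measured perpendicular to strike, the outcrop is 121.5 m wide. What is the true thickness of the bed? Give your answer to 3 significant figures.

69.7 m

True thickness t = w · sin(dip) = 121.5 × sin 35°
t = 121.5 × 0.5736 = 69.690 m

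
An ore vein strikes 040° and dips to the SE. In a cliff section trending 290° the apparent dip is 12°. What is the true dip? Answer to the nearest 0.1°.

β = acute angle between strike 040° and section 290° = 70°.
tan(true dip) = tan 12° / sin 70° = 0.2262
true dip = arctan 0.2262 = 12.75°

12.7°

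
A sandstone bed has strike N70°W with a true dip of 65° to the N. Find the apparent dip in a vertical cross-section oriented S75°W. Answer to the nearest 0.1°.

The section lies 35° from the strike.
tan(apparent dip) = tan 65° · sin 35° = 1.2300
apparent dip = arctan 1.2300 = 50.89°

50.9°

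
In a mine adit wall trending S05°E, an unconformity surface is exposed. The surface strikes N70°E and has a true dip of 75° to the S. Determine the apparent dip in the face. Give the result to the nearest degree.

The strike is N70°E and the section trends S05°E; the acute angle between them is β = 75°.
tan α = tan 75° × sin 75° = 3.7321 × 0.9659 = 3.6049
apparent dip = arctan 3.6049 = 74.50°

74°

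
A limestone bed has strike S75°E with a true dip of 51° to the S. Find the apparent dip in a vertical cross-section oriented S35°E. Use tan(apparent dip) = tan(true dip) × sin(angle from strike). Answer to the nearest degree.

38°

Angle between strike (S75°E) and section (S35°E): β = 40°.
tan α = tan 51° × sin 40° = 1.2349 × 0.6428 = 0.7938
apparent dip = arctan 0.7938 = 38.44°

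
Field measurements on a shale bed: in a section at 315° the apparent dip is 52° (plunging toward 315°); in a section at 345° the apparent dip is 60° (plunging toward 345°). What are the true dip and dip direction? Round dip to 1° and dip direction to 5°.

true dip 61°, dip direction 000°

Each apparent-dip line lies in the plane. As unit vectors (x east, y north, z up), v₁ plunges 52°→315° and v₂ plunges 60°→345°.
Cross product v₁ × v₂ gives the pole to the plane: n ∝ (-0.004, 0.275, 0.154).
tan δ = √(n_x²+n_y²)/n_z = 0.275/0.154, so δ = 60.8°.
Dip direction = azimuth of (n_x, n_y) = atan2(-0.004, 0.275) = 359°.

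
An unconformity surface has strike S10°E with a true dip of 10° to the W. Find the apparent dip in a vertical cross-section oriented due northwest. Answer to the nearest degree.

Angle between strike (S10°E) and section (due northwest): β = 35°.
tan(apparent dip) = tan 10° · sin 35° = 0.1011
apparent dip = arctan 0.1011 = 5.78°

6°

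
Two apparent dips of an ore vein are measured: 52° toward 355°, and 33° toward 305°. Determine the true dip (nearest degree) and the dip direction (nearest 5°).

Each apparent-dip line lies in the plane. As unit vectors (x east, y north, z up), v₁ plunges 52°→355° and v₂ plunges 33°→305°.
The plane normal is n = v₁ × v₂ ∝ (0.045, 0.512, 0.396).
True dip = arccos(n_z / |n|) = arccos(0.6098) = 52.4°.
The horizontal component of n points toward azimuth atan2(n_x, n_y) = 5°, the dip direction.

true dip 52°, dip direction 005°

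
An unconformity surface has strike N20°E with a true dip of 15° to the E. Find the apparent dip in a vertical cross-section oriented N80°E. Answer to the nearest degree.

13°

The section lies 60° from the strike.
tan(apparent dip) = tan 15° · sin 60° = 0.2321
α = arctan(0.2321) = 13.06°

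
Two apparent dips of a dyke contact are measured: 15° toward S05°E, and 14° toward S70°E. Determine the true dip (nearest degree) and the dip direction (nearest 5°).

Represent each trace as a vector plunging at its apparent dip toward its trend (east-north-up frame): v₁ = (0.084, -0.962, -0.259), v₂ = (0.912, -0.332, -0.242).
n = v₁ × v₂ = (0.147, -0.216, 0.849) (taken with n_z > 0).
True dip = arccos(n_z / |n|) = arccos(0.9559) = 17.1°.
Dip direction = atan2(0.147, -0.216) = 146° (azimuth of n's horizontal projection).

true dip 17°, dip direction 145°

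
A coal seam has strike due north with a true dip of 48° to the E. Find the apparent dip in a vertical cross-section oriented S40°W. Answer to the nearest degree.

Angle between strike (due north) and section (S40°W): β = 40°.
tan α = tan 48° × sin 40° = 1.1106 × 0.6428 = 0.7139
apparent dip = arctan 0.7139 = 35.52°

36°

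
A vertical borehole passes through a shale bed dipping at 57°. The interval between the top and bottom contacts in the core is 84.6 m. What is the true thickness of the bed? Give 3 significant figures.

46.1 m

True thickness t = h · cos(dip) = 84.6 × cos 57°
t = 84.6 × 0.5446 = 46.076 m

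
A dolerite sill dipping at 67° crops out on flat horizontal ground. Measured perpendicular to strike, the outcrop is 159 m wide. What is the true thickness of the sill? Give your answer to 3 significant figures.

146 m

True thickness t = w · sin(dip) = 159 × sin 67°
t = 159 × 0.9205 = 146.360 m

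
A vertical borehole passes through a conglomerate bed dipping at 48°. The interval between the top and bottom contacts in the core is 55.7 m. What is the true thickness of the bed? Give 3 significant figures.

37.3 m

True thickness t = h · cos(dip) = 55.7 × cos 48°
t = 55.7 × 0.6691 = 37.271 m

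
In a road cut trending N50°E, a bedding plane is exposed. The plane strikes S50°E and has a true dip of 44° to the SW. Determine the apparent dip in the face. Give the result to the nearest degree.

44°

Angle between strike (S50°E) and section (N50°E): β = 80°.
tan α = tan 44° × sin 80° = 0.9657 × 0.9848 = 0.9510
apparent dip = arctan 0.9510 = 43.56°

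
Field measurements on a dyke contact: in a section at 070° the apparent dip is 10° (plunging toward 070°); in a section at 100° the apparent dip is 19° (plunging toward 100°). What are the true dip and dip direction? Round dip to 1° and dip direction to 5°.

true dip 23°, dip direction 135°

Each apparent-dip line lies in the plane. As unit vectors (x east, y north, z up), v₁ plunges 10°→070° and v₂ plunges 19°→100°.
The plane normal is n = v₁ × v₂ ∝ (0.138, -0.140, 0.466).
True dip = arccos(n_z / |n|) = arccos(0.9214) = 22.9°.
Dip direction = atan2(0.138, -0.140) = 135° (azimuth of n's horizontal projection).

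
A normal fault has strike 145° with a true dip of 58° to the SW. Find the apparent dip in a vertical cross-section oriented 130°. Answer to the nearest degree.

The section lies 15° from the strike.
tan(apparent dip) = tan 58° · sin 15° = 0.4142
apparent dip = arctan 0.4142 = 22.50°

22°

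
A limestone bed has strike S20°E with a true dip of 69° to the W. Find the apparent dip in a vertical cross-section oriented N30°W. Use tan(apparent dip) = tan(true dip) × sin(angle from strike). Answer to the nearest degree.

24°

The strike is S20°E and the section trends N30°W; the acute angle between them is β = 10°.
tan(apparent dip) = tan 69° · sin 10° = 0.4524
apparent dip = arctan 0.4524 = 24.34°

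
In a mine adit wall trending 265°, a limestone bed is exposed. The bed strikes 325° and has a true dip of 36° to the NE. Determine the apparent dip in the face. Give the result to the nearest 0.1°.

32.2°

The strike is 325° and the section trends 265°; the acute angle between them is β = 60°.
tan α = tan 36° × sin 60° = 0.7265 × 0.8660 = 0.6292
α = arctan(0.6292) = 32.18°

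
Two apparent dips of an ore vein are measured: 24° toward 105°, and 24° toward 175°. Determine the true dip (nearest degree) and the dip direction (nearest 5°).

The two traces are lines in the plane: v₁ = (sin 105°·cos 24°, cos 105°·cos 24°, −sin 24°), v₂ = (sin 175°·cos 24°, cos 175°·cos 24°, −sin 24°).
Cross product v₁ × v₂ gives the pole to the plane: n ∝ (0.274, -0.327, 0.784).
tan δ = √(n_x²+n_y²)/n_z = 0.426/0.784, so δ = 28.5°.
The horizontal component of n points toward azimuth atan2(n_x, n_y) = 140°, the dip direction.

true dip 29°, dip direction 140°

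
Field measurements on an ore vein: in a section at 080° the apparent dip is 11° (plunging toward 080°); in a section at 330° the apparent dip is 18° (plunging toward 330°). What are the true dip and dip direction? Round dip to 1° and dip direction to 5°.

Each apparent-dip line lies in the plane. As unit vectors (x east, y north, z up), v₁ plunges 11°→080° and v₂ plunges 18°→330°.
n = v₁ × v₂ = (0.104, 0.389, 0.877) (taken with n_z > 0).
Dip δ = arctan(|n_h|/n_z) = arctan(0.403/0.877) = 24.7°.
Dip direction = azimuth of (n_x, n_y) = atan2(0.104, 0.389) = 15°.

true dip 25°, dip direction 015°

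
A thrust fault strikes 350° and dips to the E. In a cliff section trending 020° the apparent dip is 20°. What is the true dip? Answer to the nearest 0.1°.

36.1°

β = acute angle between strike 350° and section 020° = 30°.
tan δ = tan α / sin β = tan 20° / sin 30° = 0.3640 / 0.5000 = 0.7279
δ = arctan(0.7279) = 36.05°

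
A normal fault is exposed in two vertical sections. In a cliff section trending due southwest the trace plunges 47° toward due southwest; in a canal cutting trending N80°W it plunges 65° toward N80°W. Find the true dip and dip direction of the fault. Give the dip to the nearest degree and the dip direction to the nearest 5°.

Each apparent-dip line lies in the plane. As unit vectors (x east, y north, z up), v₁ plunges 47°→due southwest and v₂ plunges 65°→N80°W.
The plane normal is n = v₁ × v₂ ∝ (-0.491, 0.133, 0.236).
Dip δ = arctan(|n_h|/n_z) = arctan(0.508/0.236) = 65.1°.
The horizontal component of n points toward azimuth atan2(n_x, n_y) = 285°, the dip direction.

true dip 65°, dip direction 285°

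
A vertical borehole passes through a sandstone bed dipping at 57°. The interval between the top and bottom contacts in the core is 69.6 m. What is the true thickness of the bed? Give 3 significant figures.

37.9 m

True thickness t = h · cos(dip) = 69.6 × cos 57°
t = 69.6 × 0.5446 = 37.907 m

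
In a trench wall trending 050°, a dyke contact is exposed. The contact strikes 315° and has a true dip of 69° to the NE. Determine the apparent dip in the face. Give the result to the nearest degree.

Angle between strike (315°) and section (050°): β = 85°.
tan α = tan 69° × sin 85° = 2.6051 × 0.9962 = 2.5952
apparent dip = arctan 2.5952 = 68.93°

69°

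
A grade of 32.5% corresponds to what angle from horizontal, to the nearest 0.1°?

tan θ = 32.5/100 = 0.3250
θ = arctan(0.3250) = 18.00°

18.0°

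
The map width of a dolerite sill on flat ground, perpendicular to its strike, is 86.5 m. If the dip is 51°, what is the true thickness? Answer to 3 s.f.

True thickness t = w · sin(dip) = 86.5 × sin 51°
t = 86.5 × 0.7771 = 67.223 m

67.2 m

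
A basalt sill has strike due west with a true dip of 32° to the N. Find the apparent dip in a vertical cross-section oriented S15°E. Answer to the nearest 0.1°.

The strike is due west and the section trends S15°E; the acute angle between them is β = 75°.
tan α = tan 32° × sin 75° = 0.6249 × 0.9659 = 0.6036
α = arctan(0.6036) = 31.11°

31.1°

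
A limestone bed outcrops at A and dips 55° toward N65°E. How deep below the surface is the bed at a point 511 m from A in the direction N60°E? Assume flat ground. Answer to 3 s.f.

The hole lies 5° from the dip direction, so the down-dip offset is 511 × cos 5° = 509.06 m.
Depth = down-dip offset × tan(dip) = 509.06 × tan 55° = 509.06 × 1.4281
Depth = 727.01 m

727 m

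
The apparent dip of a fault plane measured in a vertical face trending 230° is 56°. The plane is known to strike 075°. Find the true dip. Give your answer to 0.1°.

74.1°

The section is 25° from the strike.
tan(true dip) = tan 56° / sin 25° = 3.5080
δ = arctan(3.5080) = 74.09°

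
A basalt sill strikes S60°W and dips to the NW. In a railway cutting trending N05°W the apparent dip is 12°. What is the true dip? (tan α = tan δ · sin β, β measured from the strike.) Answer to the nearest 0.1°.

β = acute angle between strike S60°W and section N05°W = 65°.
tan(true dip) = tan 12° / sin 65° = 0.2345
δ = arctan(0.2345) = 13.20°

13.2°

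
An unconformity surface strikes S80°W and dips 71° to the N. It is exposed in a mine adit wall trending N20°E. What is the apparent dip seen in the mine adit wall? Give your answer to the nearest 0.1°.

The section lies 60° from the strike.
tan(apparent dip) = tan 71° · sin 60° = 2.5151
α = arctan(2.5151) = 68.32°

68.3°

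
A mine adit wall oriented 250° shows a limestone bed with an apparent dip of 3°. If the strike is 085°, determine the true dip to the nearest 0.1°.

11.4°

β = acute angle between strike 085° and section 250° = 15°.
tan δ = tan α / sin β = tan 3° / sin 15° = 0.0524 / 0.2588 = 0.2025
δ = arctan(0.2025) = 11.45°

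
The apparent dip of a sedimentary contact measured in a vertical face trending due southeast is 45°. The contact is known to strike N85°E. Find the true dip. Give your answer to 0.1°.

52.5°

β = acute angle between strike N85°E and section due southeast = 50°.
tan(true dip) = tan 45° / sin 50° = 1.3054
δ = arctan(1.3054) = 52.55°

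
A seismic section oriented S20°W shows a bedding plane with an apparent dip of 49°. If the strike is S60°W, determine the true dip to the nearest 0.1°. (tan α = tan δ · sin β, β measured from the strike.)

β = acute angle between strike S60°W and section S20°W = 40°.
tan(true dip) = tan 49° / sin 40° = 1.7897
δ = arctan(1.7897) = 60.80°

60.8°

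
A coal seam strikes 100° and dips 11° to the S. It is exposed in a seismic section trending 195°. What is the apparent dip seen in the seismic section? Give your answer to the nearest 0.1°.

11.0°

Angle between strike (100°) and section (195°): β = 85°.
tan α = tan 11° × sin 85° = 0.1944 × 0.9962 = 0.1936
apparent dip = arctan 0.1936 = 10.96°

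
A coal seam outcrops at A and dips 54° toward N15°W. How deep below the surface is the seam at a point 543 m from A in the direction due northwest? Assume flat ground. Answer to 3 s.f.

The hole lies 30° from the dip direction, so the down-dip offset is 543 × cos 30° = 470.25 m.
Depth = down-dip offset × tan(dip) = 470.25 × tan 54° = 470.25 × 1.3764
Depth = 647.25 m

647 m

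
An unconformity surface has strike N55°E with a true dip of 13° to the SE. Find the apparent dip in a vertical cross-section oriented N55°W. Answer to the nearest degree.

12°

The strike is N55°E and the section trends N55°W; the acute angle between them is β = 70°.
tan α = tan 13° × sin 70° = 0.2309 × 0.9397 = 0.2169
apparent dip = arctan 0.2169 = 12.24°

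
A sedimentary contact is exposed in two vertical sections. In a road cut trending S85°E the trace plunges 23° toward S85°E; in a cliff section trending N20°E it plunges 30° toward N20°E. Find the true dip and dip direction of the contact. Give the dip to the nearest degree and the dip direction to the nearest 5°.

true dip 33°, dip direction 045°

The two traces are lines in the plane: v₁ = (sin 95°·cos 23°, cos 95°·cos 23°, −sin 23°), v₂ = (sin 20°·cos 30°, cos 20°·cos 30°, −sin 30°).
Cross product v₁ × v₂ gives the pole to the plane: n ∝ (0.358, 0.343, 0.770).
tan δ = √(n_x²+n_y²)/n_z = 0.496/0.770, so δ = 32.8°.
Dip direction = atan2(0.358, 0.343) = 46° (azimuth of n's horizontal projection).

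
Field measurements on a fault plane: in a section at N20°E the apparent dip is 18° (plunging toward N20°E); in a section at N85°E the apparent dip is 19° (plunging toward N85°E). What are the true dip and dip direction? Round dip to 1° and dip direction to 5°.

Each apparent-dip line lies in the plane. As unit vectors (x east, y north, z up), v₁ plunges 18°→N20°E and v₂ plunges 19°→N85°E.
The plane normal is n = v₁ × v₂ ∝ (0.265, 0.185, 0.815).
True dip = arccos(n_z / |n|) = arccos(0.9294) = 21.7°.
Dip direction = azimuth of (n_x, n_y) = atan2(0.265, 0.185) = 55°.

true dip 22°, dip direction 055°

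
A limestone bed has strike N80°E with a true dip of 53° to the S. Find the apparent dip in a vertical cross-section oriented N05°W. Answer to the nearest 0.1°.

52.9°

The strike is N80°E and the section trends N05°W; the acute angle between them is β = 85°.
tan α = tan 53° × sin 85° = 1.3270 × 0.9962 = 1.3220
α = arctan(1.3220) = 52.89°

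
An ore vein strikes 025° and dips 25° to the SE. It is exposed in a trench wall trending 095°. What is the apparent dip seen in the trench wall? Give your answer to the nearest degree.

24°

Angle between strike (025°) and section (095°): β = 70°.
tan(apparent dip) = tan 25° · sin 70° = 0.4382
apparent dip = arctan 0.4382 = 23.66°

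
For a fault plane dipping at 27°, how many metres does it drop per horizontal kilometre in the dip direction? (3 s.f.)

510 m

drop per km = 1000 × tan 27° = 1000 × 0.5095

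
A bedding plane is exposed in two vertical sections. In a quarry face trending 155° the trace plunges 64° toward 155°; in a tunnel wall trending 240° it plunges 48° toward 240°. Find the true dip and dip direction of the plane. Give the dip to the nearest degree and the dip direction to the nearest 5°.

The two traces are lines in the plane: v₁ = (sin 155°·cos 64°, cos 155°·cos 64°, −sin 64°), v₂ = (sin 240°·cos 48°, cos 240°·cos 48°, −sin 48°).
Cross product v₁ × v₂ gives the pole to the plane: n ∝ (0.005, -0.659, 0.292).
True dip = arccos(n_z / |n|) = arccos(0.4056) = 66.1°.
Dip direction = atan2(0.005, -0.659) = 180° (azimuth of n's horizontal projection).

true dip 66°, dip direction 180°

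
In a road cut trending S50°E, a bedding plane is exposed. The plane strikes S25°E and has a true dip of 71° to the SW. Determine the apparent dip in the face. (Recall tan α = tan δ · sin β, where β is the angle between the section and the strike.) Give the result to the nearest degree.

51°

The section lies 25° from the strike.
tan(apparent dip) = tan 71° · sin 25° = 1.2274
apparent dip = arctan 1.2274 = 50.83°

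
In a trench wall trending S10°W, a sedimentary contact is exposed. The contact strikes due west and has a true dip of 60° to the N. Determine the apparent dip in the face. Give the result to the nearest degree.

The section lies 80° from the strike.
tan(apparent dip) = tan 60° · sin 80° = 1.7057
α = arctan(1.7057) = 59.62°

60°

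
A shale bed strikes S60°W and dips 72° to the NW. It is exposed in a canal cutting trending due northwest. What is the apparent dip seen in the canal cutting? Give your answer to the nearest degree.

71°

The section lies 75° from the strike.
tan α = tan 72° × sin 75° = 3.0777 × 0.9659 = 2.9728
apparent dip = arctan 2.9728 = 71.41°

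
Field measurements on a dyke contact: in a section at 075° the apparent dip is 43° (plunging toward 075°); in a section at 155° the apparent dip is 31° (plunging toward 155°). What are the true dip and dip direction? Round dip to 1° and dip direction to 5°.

true dip 46°, dip direction 100°

Represent each trace as a vector plunging at its apparent dip toward its trend (east-north-up frame): v₁ = (0.706, 0.189, -0.682), v₂ = (0.362, -0.777, -0.515).
The plane normal is n = v₁ × v₂ ∝ (0.627, -0.117, 0.617).
Dip δ = arctan(|n_h|/n_z) = arctan(0.638/0.617) = 45.9°.
Dip direction = azimuth of (n_x, n_y) = atan2(0.627, -0.117) = 101°.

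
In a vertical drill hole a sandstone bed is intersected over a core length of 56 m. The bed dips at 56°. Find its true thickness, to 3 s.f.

31.3 m

True thickness t = h · cos(dip) = 56 × cos 56°
t = 56 × 0.5592 = 31.315 m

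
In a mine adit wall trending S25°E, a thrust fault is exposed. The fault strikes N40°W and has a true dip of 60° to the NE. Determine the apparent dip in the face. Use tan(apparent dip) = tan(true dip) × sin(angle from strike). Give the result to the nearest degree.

The section lies 15° from the strike.
tan α = tan 60° × sin 15° = 1.7321 × 0.2588 = 0.4483
apparent dip = arctan 0.4483 = 24.15°

24°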